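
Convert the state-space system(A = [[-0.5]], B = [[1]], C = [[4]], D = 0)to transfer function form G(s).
G(s) = C(sI - A)⁻¹B + D.
Characteristic polynomial det(sI - A) = s + 0.5.
Numerator from C·adj(sI-A)·B + D·det(sI-A) = 4.
G(s) = (4)/(s + 0.5)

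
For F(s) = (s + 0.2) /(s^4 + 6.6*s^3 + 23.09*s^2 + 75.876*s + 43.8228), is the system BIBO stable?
Denominator: s^4 + 6.6*s^3 + 23.09*s^2 + 75.876*s + 43.8228 = (s + 4.7)(s + 0.7)(s^2 + 1.2*s + 13.32). Poles: -0.6 + 3.6j, -0.6 - 3.6j, -0.7, -4.7. All Re(p)<0: Yes (stable)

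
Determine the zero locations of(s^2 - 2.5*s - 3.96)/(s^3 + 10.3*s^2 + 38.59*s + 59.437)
Set numerator = 0: s^2 - 2.5*s - 3.96 = (s + 1.1)(s - 3.6) = 0 → Zeros: -1.1, 3.6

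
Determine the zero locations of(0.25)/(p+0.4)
Numerator is a nonzero constant (0.25) → Zeros: none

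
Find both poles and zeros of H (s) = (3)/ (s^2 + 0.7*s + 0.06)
Set denominator = 0: s^2 + 0.7*s + 0.06 = (s + 0.6)(s + 0.1) = 0 → Poles: -0.1, -0.6
Numerator is a nonzero constant (3) → Zeros: none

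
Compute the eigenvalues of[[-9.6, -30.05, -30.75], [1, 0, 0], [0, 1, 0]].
Eigenvalues solve det(λI - A) = 0.
Characteristic polynomial: λ^3 + 9.6*λ^2 + 30.05*λ + 30.75 = 0.
Factor: (λ + 3)(λ + 4.1)(λ + 2.5) = 0.
Roots: -2.5, -3, -4.1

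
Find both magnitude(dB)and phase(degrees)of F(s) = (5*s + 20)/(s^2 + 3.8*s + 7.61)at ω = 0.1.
Substitute s = j*0.1: F(j0.1) = 2.6283 - 0.0656254j.
|F| = 20*log₁₀(sqrt(Re²+Im²)) = 8.40 dB.
∠F = atan2(Im, Re) = -1.43°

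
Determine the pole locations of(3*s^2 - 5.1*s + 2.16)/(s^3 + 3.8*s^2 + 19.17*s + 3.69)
Set denominator = 0: s^3 + 3.8*s^2 + 19.17*s + 3.69 = (s + 0.2)(s^2 + 3.6*s + 18.45) = 0 → Poles: -0.2, -1.8 + 3.9j, -1.8 - 3.9j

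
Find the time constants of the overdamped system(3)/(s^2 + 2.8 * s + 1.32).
Overdamped: real poles at -2.2, -0.6. τ = -1/pole → τ₁ = 0.4545, τ₂ = 1.667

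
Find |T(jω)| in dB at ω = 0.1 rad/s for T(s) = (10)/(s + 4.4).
Substitute s = j*0.1: T(j0.1) = 2.27155 - 0.0516262j.
|T(j0.1)| = sqrt(Re² + Im²) = 2.272.
20*log₁₀(2.272) = 7.13 dB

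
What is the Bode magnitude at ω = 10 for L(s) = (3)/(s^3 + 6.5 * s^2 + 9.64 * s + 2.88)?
Substitute s = j*10: L(j10) = -0.00157162 + 0.00219452j.
|L(j10)| = sqrt(Re² + Im²) = 0.002699.
20*log₁₀(0.002699) = -51.38 dB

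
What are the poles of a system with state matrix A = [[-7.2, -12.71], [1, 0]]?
Eigenvalues solve det(λI - A) = 0.
Characteristic polynomial: λ^2 + 7.2*λ + 12.71 = 0.
Factor: (λ + 3.1)(λ + 4.1) = 0.
Roots: -3.1, -4.1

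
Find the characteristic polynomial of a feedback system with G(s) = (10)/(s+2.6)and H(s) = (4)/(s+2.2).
Characteristic poly = G_den * H_den + G_num * H_num = (s^2 + 4.8*s + 5.72) + (40) = s^2 + 4.8*s + 45.72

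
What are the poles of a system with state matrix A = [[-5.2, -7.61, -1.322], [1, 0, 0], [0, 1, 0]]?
Eigenvalues solve det(λI - A) = 0.
Characteristic polynomial: λ^3 + 5.2*λ^2 + 7.61*λ + 1.322 = 0.
Factor: (λ + 0.2)(λ^2 + 5*λ + 6.61) = 0.
Roots: -0.2, -2.5 + 0.6j, -2.5 - 0.6j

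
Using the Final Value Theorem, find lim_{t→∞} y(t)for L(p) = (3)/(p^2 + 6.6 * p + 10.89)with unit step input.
FVT: lim_{t→∞} y(t) = lim_{p→0} p*Y(p) where Y(p) = L(p)/p.
= lim_{p→0} L(p) = L(0) = num(0)/den(0) = 3/10.89 = 0.2755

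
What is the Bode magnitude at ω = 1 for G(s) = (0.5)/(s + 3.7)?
Substitute s = j*1: G(j1) = 0.125936 - 0.0340368j.
|G(j1)| = sqrt(Re² + Im²) = 0.1305.
20*log₁₀(0.1305) = -17.69 dB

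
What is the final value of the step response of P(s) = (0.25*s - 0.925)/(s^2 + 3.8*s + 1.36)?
FVT: lim_{t→∞} y(t) = lim_{s→0} s*Y(s) where Y(s) = P(s)/s.
= lim_{s→0} P(s) = P(0) = num(0)/den(0) = -0.925/1.36 = -0.6801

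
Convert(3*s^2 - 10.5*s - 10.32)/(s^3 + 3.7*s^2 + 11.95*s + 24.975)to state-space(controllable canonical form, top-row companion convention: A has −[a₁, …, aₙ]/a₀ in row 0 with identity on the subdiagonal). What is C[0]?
Reachable canonical form: C = numerator coefficients (right-aligned, zero-padded to length n).
num = 3*s^2 - 10.5*s - 10.32, C = [[3, -10.5, -10.32]].
C[0] = 3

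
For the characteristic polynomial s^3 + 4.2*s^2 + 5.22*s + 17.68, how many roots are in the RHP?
s^3 + 4.2*s^2 + 5.22*s + 17.68 = (s + 4)(s^2 + 0.2*s + 4.42). Poles: -0.1 + 2.1j, -0.1 - 2.1j, -4. RHP poles (Re>0): 0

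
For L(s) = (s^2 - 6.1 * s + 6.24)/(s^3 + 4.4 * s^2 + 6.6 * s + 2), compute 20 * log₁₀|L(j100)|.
Substitute s = j*100: L(j100) = 0.00104866 - 0.00995419j.
|L(j100)| = sqrt(Re² + Im²) = 0.01001.
20*log₁₀(0.01001) = -39.99 dB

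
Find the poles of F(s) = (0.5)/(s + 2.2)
Set denominator = 0: s + 2.2 = 0 → Poles: -2.2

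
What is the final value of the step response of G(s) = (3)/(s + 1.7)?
FVT: lim_{t→∞} y(t) = lim_{s→0} s*Y(s) where Y(s) = G(s)/s.
= lim_{s→0} G(s) = G(0) = num(0)/den(0) = 3/1.7 = 1.765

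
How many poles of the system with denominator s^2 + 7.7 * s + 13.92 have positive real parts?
s^2 + 7.7*s + 13.92 = (s + 2.9)(s + 4.8). Poles: -2.9, -4.8. RHP poles (Re>0): 0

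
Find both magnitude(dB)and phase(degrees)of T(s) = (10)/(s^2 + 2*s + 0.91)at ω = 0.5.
Substitute s = j*0.5: T(j0.5) = 4.59738 - 6.96573j.
|T| = 20*log₁₀(sqrt(Re²+Im²)) = 18.43 dB.
∠T = atan2(Im, Re) = -56.58°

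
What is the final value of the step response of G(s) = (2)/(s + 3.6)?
FVT: lim_{t→∞} y(t) = lim_{s→0} s*Y(s) where Y(s) = G(s)/s.
= lim_{s→0} G(s) = G(0) = num(0)/den(0) = 2/3.6 = 0.5556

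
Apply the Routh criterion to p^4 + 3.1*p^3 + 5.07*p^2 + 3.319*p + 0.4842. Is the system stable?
Routh array:
p^4: [1, 5.07, 0.4842]; p^3: [3.1, 3.319]; p^2: [3.99935, 0.4842]; p^1: [2.94368]; p^0: [0.4842]
First column: [1, 3.1, 3.99935, 2.94368, 0.4842]. Sign changes = 0.
Yes, stable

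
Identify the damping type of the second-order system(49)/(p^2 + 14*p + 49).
Standard form: ωn²/(p²+2ζωn·p+ωn²) gives ωn=7, ζ=1.
Critically damped (ζ = 1)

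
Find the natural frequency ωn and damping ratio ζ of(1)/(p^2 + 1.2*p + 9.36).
Underdamped: complex pole -0.6 + 3j. ωn = |pole| = 3.059, ζ = -Re(pole)/ωn = 0.1961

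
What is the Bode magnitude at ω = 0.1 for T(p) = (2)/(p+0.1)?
Substitute p = j*0.1: T(j0.1) = 10 - 10j.
|T(j0.1)| = sqrt(Re² + Im²) = 14.14.
20*log₁₀(14.14) = 23.01 dB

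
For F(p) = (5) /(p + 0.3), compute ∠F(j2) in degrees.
Substitute p = j*2: F(j2) = 0.366748 - 2.44499j.
∠F(j2) = atan2(Im, Re) = atan2(-2.44499, 0.366748) = -81.47°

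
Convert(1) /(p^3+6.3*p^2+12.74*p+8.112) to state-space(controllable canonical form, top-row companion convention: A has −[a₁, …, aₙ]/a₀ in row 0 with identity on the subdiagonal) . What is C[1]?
Reachable canonical form: C = numerator coefficients (right-aligned, zero-padded to length n).
num = 1, C = [[0, 0, 1]].
C[1] = 0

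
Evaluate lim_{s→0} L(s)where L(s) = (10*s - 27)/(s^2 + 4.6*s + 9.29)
DC gain = L(0) = num(0)/den(0) = -27/9.29 = -2.906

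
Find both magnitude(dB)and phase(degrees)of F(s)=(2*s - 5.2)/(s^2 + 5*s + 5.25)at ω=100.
Substitute s = j*100: F(j100) = 0.00151753 - 0.0199346j.
|F| = 20*log₁₀(sqrt(Re²+Im²)) = -33.98 dB.
∠F = atan2(Im, Re) = -85.65°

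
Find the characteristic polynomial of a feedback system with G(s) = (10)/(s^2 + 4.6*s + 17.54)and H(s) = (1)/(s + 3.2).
Characteristic poly = G_den * H_den + G_num * H_num = (s^3 + 7.8*s^2 + 32.26*s + 56.128) + (10) = s^3 + 7.8*s^2 + 32.26*s + 66.128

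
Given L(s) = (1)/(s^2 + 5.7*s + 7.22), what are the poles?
Set denominator = 0: s^2 + 5.7*s + 7.22 = (s + 1.9)(s + 3.8) = 0 → Poles: -1.9, -3.8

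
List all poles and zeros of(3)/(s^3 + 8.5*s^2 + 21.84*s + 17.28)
Set denominator = 0: s^3 + 8.5*s^2 + 21.84*s + 17.28 = (s + 4.5)(s + 2.4)(s + 1.6) = 0 → Poles: -1.6, -2.4, -4.5
Numerator is a nonzero constant (3) → Zeros: none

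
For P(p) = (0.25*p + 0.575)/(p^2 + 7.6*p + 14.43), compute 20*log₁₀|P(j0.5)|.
Substitute p = j*0.5: P(j0.5) = 0.0400371 - 0.00191404j.
|P(j0.5)| = sqrt(Re² + Im²) = 0.04008.
20*log₁₀(0.04008) = -27.94 dB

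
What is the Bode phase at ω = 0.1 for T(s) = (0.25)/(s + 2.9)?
Substitute s = j*0.1: T(j0.1) = 0.0861045 - 0.00296912j.
∠T(j0.1) = atan2(Im, Re) = atan2(-0.00296912, 0.0861045) = -1.97°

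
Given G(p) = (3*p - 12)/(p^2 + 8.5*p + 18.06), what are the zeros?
Set numerator = 0: 3*p - 12 = 0 → Zeros: 4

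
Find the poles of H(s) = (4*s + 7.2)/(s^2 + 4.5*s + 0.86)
Set denominator = 0: s^2 + 4.5*s + 0.86 = (s + 4.3)(s + 0.2) = 0 → Poles: -0.2, -4.3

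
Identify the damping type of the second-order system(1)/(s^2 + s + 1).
Standard form: ωn²/(s²+2ζωn·s+ωn²) gives ωn=1, ζ=0.5.
Underdamped (ζ = 0.5 < 1)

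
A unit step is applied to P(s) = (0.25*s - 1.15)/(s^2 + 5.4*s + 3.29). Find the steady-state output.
FVT: lim_{t→∞} y(t) = lim_{s→0} s*Y(s) where Y(s) = P(s)/s.
= lim_{s→0} P(s) = P(0) = num(0)/den(0) = -1.15/3.29 = -0.3495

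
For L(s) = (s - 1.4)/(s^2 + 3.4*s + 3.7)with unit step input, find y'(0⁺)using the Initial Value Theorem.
IVT: y'(0⁺) = lim_{s→∞} s²·Y(s) = lim_{s→∞} s·L(s).
deg(num) = 1, deg(den) = 2, relative degree = 1, so s·L(s) → (leading num)/(leading den) = 1/1 = 1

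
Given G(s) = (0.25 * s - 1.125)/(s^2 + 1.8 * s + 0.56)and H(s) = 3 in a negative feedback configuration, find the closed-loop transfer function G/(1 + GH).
Closed-loop T = G/(1+GH).
Numerator: G_num * H_den = 0.25*s - 1.125.
Denominator: G_den * H_den + G_num * H_num = (s^2 + 1.8*s + 0.56) + (0.75*s - 3.375) = s^2 + 2.55*s - 2.815.
T(s) = (0.25*s - 1.125)/(s^2 + 2.55*s - 2.815)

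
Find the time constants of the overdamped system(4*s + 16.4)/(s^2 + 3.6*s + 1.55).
Overdamped: real poles at -3.1, -0.5. τ = -1/pole → τ₁ = 0.3226, τ₂ = 2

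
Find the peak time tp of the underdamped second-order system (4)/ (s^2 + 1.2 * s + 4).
Standard form: ωn²/(s²+2ζωn·s+ωn²) → ωn = 2, ζ = 0.3.
ωd = ωn·√(1-ζ²) = 2·√(1-0.3²) = 1.908.
tp = π/ωd = π/1.908 = 1.647 s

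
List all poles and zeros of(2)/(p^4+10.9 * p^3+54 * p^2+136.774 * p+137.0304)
Set denominator = 0: p^4 + 10.9*p^3 + 54*p^2 + 136.774*p + 137.0304 = (p + 3.2)(p + 2.7)(p^2 + 5*p + 15.86) = 0 → Poles: -2.5 + 3.1j, -2.5 - 3.1j, -2.7, -3.2
Numerator is a nonzero constant (2) → Zeros: none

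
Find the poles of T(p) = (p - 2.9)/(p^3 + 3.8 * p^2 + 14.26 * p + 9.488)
Set denominator = 0: p^3 + 3.8*p^2 + 14.26*p + 9.488 = (p + 0.8)(p^2 + 3*p + 11.86) = 0 → Poles: -0.8, -1.5 + 3.1j, -1.5 - 3.1j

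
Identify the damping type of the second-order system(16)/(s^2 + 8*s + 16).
Standard form: ωn²/(s²+2ζωn·s+ωn²) gives ωn=4, ζ=1.
Critically damped (ζ = 1)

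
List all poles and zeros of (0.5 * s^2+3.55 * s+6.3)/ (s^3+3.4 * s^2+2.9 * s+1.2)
Set denominator = 0: s^3 + 3.4*s^2 + 2.9*s + 1.2 = (s + 2.4)(s^2 + s + 0.5) = 0 → Poles: -0.5 + 0.5j, -0.5 - 0.5j, -2.4
Set numerator = 0: 0.5*s^2 + 3.55*s + 6.3 = 0.5*(s + 3.6)(s + 3.5) = 0 → Zeros: -3.5, -3.6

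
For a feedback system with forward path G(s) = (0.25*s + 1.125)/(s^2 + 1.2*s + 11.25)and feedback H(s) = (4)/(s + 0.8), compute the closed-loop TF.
Closed-loop T = G/(1+GH).
Numerator: G_num * H_den = 0.25*s^2 + 1.325*s + 0.9.
Denominator: G_den * H_den + G_num * H_num = (s^3 + 2*s^2 + 12.21*s + 9) + (s + 4.5) = s^3 + 2*s^2 + 13.21*s + 13.5.
T(s) = (0.25*s^2 + 1.325*s + 0.9)/(s^3 + 2*s^2 + 13.21*s + 13.5)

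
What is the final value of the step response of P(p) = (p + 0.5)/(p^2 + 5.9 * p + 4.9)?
FVT: lim_{t→∞} y(t) = lim_{p→0} p*Y(p) where Y(p) = P(p)/p.
= lim_{p→0} P(p) = P(0) = num(0)/den(0) = 0.5/4.9 = 0.102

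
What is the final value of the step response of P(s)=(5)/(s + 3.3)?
FVT: lim_{t→∞} y(t) = lim_{s→0} s*Y(s) where Y(s) = P(s)/s.
= lim_{s→0} P(s) = P(0) = num(0)/den(0) = 5/3.3 = 1.515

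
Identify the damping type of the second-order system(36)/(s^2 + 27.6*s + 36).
Standard form: ωn²/(s²+2ζωn·s+ωn²) gives ωn=6, ζ=2.3.
Overdamped (ζ = 2.3 > 1)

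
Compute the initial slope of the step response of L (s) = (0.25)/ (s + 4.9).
IVT: y'(0⁺) = lim_{s→∞} s²·Y(s) = lim_{s→∞} s·L(s).
deg(num) = 0, deg(den) = 1, relative degree = 1, so s·L(s) → (leading num)/(leading den) = 0.25/1 = 0.25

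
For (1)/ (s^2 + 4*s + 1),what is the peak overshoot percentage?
Standard form: ωn²/(s²+2ζωn·s+ωn²) → ωn = 1, ζ = 2.
ζ ≥ 1, so the response is non-oscillatory: peak overshoot = 0%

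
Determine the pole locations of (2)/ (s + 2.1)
Set denominator = 0: s + 2.1 = 0 → Poles: -2.1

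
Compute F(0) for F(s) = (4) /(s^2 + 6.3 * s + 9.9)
DC gain = F(0) = num(0)/den(0) = 4/9.9 = 0.404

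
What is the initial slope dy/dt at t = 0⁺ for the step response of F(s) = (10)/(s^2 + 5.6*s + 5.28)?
IVT: y'(0⁺) = lim_{s→∞} s²·Y(s) = lim_{s→∞} s·F(s).
deg(num) = 0, deg(den) = 2, relative degree = 2 ≥ 2, so s·F(s) → 0. Initial slope = 0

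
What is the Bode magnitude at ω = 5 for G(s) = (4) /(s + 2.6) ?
Substitute s = j*5: G(j5) = 0.327456 - 0.629723j.
|G(j5)| = sqrt(Re² + Im²) = 0.7098.
20*log₁₀(0.7098) = -2.98 dB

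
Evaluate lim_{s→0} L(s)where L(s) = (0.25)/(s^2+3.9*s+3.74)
DC gain = L(0) = num(0)/den(0) = 0.25/3.74 = 0.06684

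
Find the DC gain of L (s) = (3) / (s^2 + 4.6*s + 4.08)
DC gain = L(0) = num(0)/den(0) = 3/4.08 = 0.7353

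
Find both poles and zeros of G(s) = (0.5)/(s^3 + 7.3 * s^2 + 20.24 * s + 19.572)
Set denominator = 0: s^3 + 7.3*s^2 + 20.24*s + 19.572 = (s + 2.1)(s^2 + 5.2*s + 9.32) = 0 → Poles: -2.1, -2.6 + 1.6j, -2.6 - 1.6j
Numerator is a nonzero constant (0.5) → Zeros: none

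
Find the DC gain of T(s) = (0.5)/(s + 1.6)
DC gain = T(0) = num(0)/den(0) = 0.5/1.6 = 0.3125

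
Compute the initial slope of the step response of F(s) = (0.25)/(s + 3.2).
IVT: y'(0⁺) = lim_{s→∞} s²·Y(s) = lim_{s→∞} s·F(s).
deg(num) = 0, deg(den) = 1, relative degree = 1, so s·F(s) → (leading num)/(leading den) = 0.25/1 = 0.25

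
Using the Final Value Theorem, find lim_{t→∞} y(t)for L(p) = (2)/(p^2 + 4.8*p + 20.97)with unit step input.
FVT: lim_{t→∞} y(t) = lim_{p→0} p*Y(p) where Y(p) = L(p)/p.
= lim_{p→0} L(p) = L(0) = num(0)/den(0) = 2/20.97 = 0.09537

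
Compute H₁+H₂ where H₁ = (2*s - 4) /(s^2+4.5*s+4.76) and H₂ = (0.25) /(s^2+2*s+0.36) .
Parallel: H = H₁ + H₂ = (n₁·d₂ + n₂·d₁)/(d₁·d₂).
n₁·d₂ = 2*s^3 - 7.28*s - 1.44. n₂·d₁ = 0.25*s^2 + 1.125*s + 1.19. Sum = 2*s^3 + 0.25*s^2 - 6.155*s - 0.25. d₁·d₂ = s^4 + 6.5*s^3 + 14.12*s^2 + 11.14*s + 1.7136.
H(s) = (2*s^3 + 0.25*s^2 - 6.155*s - 0.25)/(s^4 + 6.5*s^3 + 14.12*s^2 + 11.14*s + 1.7136)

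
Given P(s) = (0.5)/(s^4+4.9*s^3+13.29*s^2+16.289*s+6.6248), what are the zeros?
Numerator is a nonzero constant (0.5) → Zeros: none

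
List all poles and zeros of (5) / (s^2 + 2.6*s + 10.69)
Set denominator = 0: s^2 + 2.6*s + 10.69 = 0 → Poles: -1.3 + 3j, -1.3 - 3j
Numerator is a nonzero constant (5) → Zeros: none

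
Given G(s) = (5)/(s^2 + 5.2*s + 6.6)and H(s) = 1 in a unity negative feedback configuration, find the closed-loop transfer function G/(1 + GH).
Closed-loop T = G/(1+GH).
Numerator: G_num * H_den = 5.
Denominator: G_den * H_den + G_num * H_num = (s^2 + 5.2*s + 6.6) + (5) = s^2 + 5.2*s + 11.6.
T(s) = (5)/(s^2 + 5.2*s + 11.6)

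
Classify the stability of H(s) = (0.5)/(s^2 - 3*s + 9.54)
Denominator: s^2 - 3*s + 9.54. Poles: 1.5 + 2.7j, 1.5 - 2.7j. Unstable (2 pole(s) in RHP)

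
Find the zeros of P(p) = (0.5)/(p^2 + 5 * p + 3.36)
Numerator is a nonzero constant (0.5) → Zeros: none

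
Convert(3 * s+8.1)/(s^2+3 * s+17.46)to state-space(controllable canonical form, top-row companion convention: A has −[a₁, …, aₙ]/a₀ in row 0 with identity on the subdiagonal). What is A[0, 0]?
Reachable canonical form for den = s^2 + 3*s + 17.46: top row of A = -[a₁,a₂,...,aₙ]/a₀, ones on the subdiagonal, zeros elsewhere.
A = [[-3, -17.46], [1, 0]].
A[0,0] = -3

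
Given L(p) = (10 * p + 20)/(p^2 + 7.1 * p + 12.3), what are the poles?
Set denominator = 0: p^2 + 7.1*p + 12.3 = (p + 3)(p + 4.1) = 0 → Poles: -3, -4.1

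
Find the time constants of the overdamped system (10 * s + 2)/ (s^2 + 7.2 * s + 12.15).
Overdamped: real poles at -2.7, -4.5. τ = -1/pole → τ₁ = 0.3704, τ₂ = 0.2222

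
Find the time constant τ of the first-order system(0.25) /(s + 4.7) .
First-order system: τ = -1/pole. Pole = -4.7. τ = -1/(-4.7) = 0.2128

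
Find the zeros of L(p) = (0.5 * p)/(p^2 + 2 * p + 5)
Set numerator = 0: 0.5*p = 0 → Zeros: 0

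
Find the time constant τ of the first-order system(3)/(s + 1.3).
First-order system: τ = -1/pole. Pole = -1.3. τ = -1/(-1.3) = 0.7692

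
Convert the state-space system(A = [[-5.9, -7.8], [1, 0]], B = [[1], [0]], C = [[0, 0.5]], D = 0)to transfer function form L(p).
L(p) = C(pI - A)⁻¹B + D.
Characteristic polynomial det(pI - A) = p^2 + 5.9*p + 7.8.
Numerator from C·adj(pI-A)·B + D·det(pI-A) = 0.5.
L(p) = (0.5)/(p^2 + 5.9*p + 7.8)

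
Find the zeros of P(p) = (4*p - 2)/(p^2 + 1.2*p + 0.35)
Set numerator = 0: 4*p - 2 = 0 → Zeros: 0.5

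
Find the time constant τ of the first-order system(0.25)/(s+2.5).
First-order system: τ = -1/pole. Pole = -2.5. τ = -1/(-2.5) = 0.4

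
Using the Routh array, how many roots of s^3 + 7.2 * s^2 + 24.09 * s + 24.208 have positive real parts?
Routh array:
s^3: [1, 24.09]; s^2: [7.2, 24.208]; s^1: [20.7278]; s^0: [24.208]
First column: [1, 7.2, 20.7278, 24.208]. Sign changes = RHP roots = 0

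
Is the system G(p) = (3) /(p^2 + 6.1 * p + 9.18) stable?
Denominator: p^2 + 6.1*p + 9.18 = (p + 2.7)(p + 3.4). Poles: -2.7, -3.4. All Re(p)<0: Yes (stable)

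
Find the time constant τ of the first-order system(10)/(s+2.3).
First-order system: τ = -1/pole. Pole = -2.3. τ = -1/(-2.3) = 0.4348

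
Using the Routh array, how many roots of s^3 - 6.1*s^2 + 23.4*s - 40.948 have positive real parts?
Routh array:
s^3: [1, 23.4]; s^2: [-6.1, -40.948]; s^1: [16.6872]; s^0: [-40.948]
First column: [1, -6.1, 16.6872, -40.948]. Sign changes = RHP roots = 3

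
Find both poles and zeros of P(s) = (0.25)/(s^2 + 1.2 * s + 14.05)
Set denominator = 0: s^2 + 1.2*s + 14.05 = 0 → Poles: -0.6 + 3.7j, -0.6 - 3.7j
Numerator is a nonzero constant (0.25) → Zeros: none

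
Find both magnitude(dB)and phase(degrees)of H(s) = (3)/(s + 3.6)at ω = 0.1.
Substitute s = j*0.1: H(j0.1) = 0.832691 - 0.0231303j.
|H| = 20*log₁₀(sqrt(Re²+Im²)) = -1.59 dB.
∠H = atan2(Im, Re) = -1.59°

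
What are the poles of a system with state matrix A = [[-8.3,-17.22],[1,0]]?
Eigenvalues solve det(λI - A) = 0.
Characteristic polynomial: λ^2 + 8.3*λ + 17.22 = 0.
Factor: (λ + 4.1)(λ + 4.2) = 0.
Roots: -4.1, -4.2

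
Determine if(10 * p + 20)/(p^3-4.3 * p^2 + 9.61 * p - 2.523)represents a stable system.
Denominator: p^3 - 4.3*p^2 + 9.61*p - 2.523 = (p - 0.3)(p^2 - 4*p + 8.41). Poles: 0.3, 2 + 2.1j, 2 - 2.1j. All Re(p)<0: No (unstable)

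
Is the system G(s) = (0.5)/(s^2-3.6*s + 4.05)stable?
Denominator: s^2 - 3.6*s + 4.05. Poles: 1.8 + 0.9j, 1.8 - 0.9j. All Re(p)<0: No (unstable)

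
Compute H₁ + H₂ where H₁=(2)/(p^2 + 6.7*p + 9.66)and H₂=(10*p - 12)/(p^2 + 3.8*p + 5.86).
Parallel: H = H₁ + H₂ = (n₁·d₂ + n₂·d₁)/(d₁·d₂).
n₁·d₂ = 2*p^2 + 7.6*p + 11.72. n₂·d₁ = 10*p^3 + 55*p^2 + 16.2*p - 115.92. Sum = 10*p^3 + 57*p^2 + 23.8*p - 104.2. d₁·d₂ = p^4 + 10.5*p^3 + 40.98*p^2 + 75.97*p + 56.6076.
H(p) = (10*p^3 + 57*p^2 + 23.8*p - 104.2)/(p^4 + 10.5*p^3 + 40.98*p^2 + 75.97*p + 56.6076)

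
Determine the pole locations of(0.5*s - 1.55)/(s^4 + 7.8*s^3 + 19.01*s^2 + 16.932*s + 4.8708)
Set denominator = 0: s^4 + 7.8*s^3 + 19.01*s^2 + 16.932*s + 4.8708 = (s + 0.9)(s + 0.6)(s + 4.1)(s + 2.2) = 0 → Poles: -0.6, -0.9, -2.2, -4.1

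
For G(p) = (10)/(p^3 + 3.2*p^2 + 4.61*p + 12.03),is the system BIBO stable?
Denominator: p^3 + 3.2*p^2 + 4.61*p + 12.03 = (p + 3)(p^2 + 0.2*p + 4.01). Poles: -0.1 + 2j, -0.1 - 2j, -3. All Re(p)<0: Yes (stable)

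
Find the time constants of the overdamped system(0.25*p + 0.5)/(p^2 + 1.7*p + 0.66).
Overdamped: real poles at -1.1, -0.6. τ = -1/pole → τ₁ = 0.9091, τ₂ = 1.667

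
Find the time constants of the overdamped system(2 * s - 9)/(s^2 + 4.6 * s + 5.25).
Overdamped: real poles at -2.5, -2.1. τ = -1/pole → τ₁ = 0.4, τ₂ = 0.4762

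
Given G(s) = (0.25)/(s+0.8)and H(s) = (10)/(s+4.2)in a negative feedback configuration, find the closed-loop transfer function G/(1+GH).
Closed-loop T = G/(1+GH).
Numerator: G_num * H_den = 0.25*s + 1.05.
Denominator: G_den * H_den + G_num * H_num = (s^2 + 5*s + 3.36) + (2.5) = s^2 + 5*s + 5.86.
T(s) = (0.25*s + 1.05)/(s^2 + 5*s + 5.86)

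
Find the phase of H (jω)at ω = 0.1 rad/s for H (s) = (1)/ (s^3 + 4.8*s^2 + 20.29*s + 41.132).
Substitute s = j*0.1: H(j0.1) = 0.0242812 - 0.00119858j.
∠H(j0.1) = atan2(Im, Re) = atan2(-0.00119858, 0.0242812) = -2.83°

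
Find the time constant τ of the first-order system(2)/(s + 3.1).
First-order system: τ = -1/pole. Pole = -3.1. τ = -1/(-3.1) = 0.3226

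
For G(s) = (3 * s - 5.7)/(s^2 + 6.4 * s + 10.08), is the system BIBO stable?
Denominator: s^2 + 6.4*s + 10.08 = (s + 2.8)(s + 3.6). Poles: -2.8, -3.6. All Re(p)<0: Yes (stable)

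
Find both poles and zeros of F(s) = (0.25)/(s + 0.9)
Set denominator = 0: s + 0.9 = 0 → Poles: -0.9
Numerator is a nonzero constant (0.25) → Zeros: none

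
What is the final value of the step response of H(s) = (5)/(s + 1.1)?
FVT: lim_{t→∞} y(t) = lim_{s→0} s*Y(s) where Y(s) = H(s)/s.
= lim_{s→0} H(s) = H(0) = num(0)/den(0) = 5/1.1 = 4.545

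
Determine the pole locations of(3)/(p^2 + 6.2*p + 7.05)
Set denominator = 0: p^2 + 6.2*p + 7.05 = (p + 1.5)(p + 4.7) = 0 → Poles: -1.5, -4.7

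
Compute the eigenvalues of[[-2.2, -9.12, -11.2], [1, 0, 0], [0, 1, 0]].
Eigenvalues solve det(λI - A) = 0.
Characteristic polynomial: λ^3 + 2.2*λ^2 + 9.12*λ + 11.2 = 0.
Factor: (λ + 1.4)(λ^2 + 0.8*λ + 8) = 0.
Roots: -0.4 + 2.8j, -0.4 - 2.8j, -1.4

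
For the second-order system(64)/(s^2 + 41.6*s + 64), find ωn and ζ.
Standard form: ωn²/(s²+2ζωn·s+ωn²).
const=64=ωn² → ωn=8, s coeff=41.6=2ζωn → ζ=2.6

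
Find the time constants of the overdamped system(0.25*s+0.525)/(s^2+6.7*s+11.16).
Overdamped: real poles at -3.6, -3.1. τ = -1/pole → τ₁ = 0.2778, τ₂ = 0.3226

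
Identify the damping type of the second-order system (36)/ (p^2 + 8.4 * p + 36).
Standard form: ωn²/(p²+2ζωn·p+ωn²) gives ωn=6, ζ=0.7.
Underdamped (ζ = 0.7 < 1)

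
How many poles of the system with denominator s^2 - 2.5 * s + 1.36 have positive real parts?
s^2 - 2.5*s + 1.36 = (s - 0.8)(s - 1.7). Poles: 0.8, 1.7. RHP poles (Re>0): 2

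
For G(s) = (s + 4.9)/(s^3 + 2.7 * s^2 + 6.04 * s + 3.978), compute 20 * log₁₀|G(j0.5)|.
Substitute s = j*0.5: G(j0.5) = 0.91402 - 0.649739j.
|G(j0.5)| = sqrt(Re² + Im²) = 1.121.
20*log₁₀(1.121) = 1.00 dB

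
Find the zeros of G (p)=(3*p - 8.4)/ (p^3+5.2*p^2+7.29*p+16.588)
Set numerator = 0: 3*p - 8.4 = 0 → Zeros: 2.8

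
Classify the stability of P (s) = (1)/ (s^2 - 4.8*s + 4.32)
Denominator: s^2 - 4.8*s + 4.32 = (s - 3.6)(s - 1.2). Poles: 1.2, 3.6. Unstable (2 pole(s) in RHP)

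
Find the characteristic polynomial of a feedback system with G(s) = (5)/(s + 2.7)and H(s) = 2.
Characteristic poly = G_den * H_den + G_num * H_num = (s + 2.7) + (10) = s + 12.7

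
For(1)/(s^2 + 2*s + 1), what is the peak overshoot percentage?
Standard form: ωn²/(s²+2ζωn·s+ωn²) → ωn = 1, ζ = 1.
ζ ≥ 1, so the response is non-oscillatory: peak overshoot = 0%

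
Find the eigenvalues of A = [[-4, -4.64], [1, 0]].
Eigenvalues solve det(λI - A) = 0.
Characteristic polynomial: λ^2 + 4*λ + 4.64 = 0.
Roots: -2 + 0.8j, -2 - 0.8j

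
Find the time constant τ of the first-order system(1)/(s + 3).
First-order system: τ = -1/pole. Pole = -3. τ = -1/(-3) = 0.3333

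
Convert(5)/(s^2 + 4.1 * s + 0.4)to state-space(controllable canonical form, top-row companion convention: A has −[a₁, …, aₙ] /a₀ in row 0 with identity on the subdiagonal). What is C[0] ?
Reachable canonical form: C = numerator coefficients (right-aligned, zero-padded to length n).
num = 5, C = [[0, 5]].
C[0] = 0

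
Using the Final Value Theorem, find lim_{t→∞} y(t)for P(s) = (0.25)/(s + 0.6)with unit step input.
FVT: lim_{t→∞} y(t) = lim_{s→0} s*Y(s) where Y(s) = P(s)/s.
= lim_{s→0} P(s) = P(0) = num(0)/den(0) = 0.25/0.6 = 0.4167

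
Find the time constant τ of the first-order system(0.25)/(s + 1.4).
First-order system: τ = -1/pole. Pole = -1.4. τ = -1/(-1.4) = 0.7143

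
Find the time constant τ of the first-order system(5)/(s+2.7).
First-order system: τ = -1/pole. Pole = -2.7. τ = -1/(-2.7) = 0.3704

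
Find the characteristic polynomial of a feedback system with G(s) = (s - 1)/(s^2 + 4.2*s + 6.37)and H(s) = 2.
Characteristic poly = G_den * H_den + G_num * H_num = (s^2 + 4.2*s + 6.37) + (2*s - 2) = s^2 + 6.2*s + 4.37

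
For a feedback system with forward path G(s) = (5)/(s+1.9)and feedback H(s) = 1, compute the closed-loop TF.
Closed-loop T = G/(1+GH).
Numerator: G_num * H_den = 5.
Denominator: G_den * H_den + G_num * H_num = (s + 1.9) + (5) = s + 6.9.
T(s) = (5)/(s + 6.9)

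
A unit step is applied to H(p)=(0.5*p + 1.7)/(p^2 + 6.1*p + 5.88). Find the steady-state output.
FVT: lim_{t→∞} y(t) = lim_{p→0} p*Y(p) where Y(p) = H(p)/p.
= lim_{p→0} H(p) = H(0) = num(0)/den(0) = 1.7/5.88 = 0.2891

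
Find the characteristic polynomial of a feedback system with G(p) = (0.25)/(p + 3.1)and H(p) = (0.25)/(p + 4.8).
Characteristic poly = G_den * H_den + G_num * H_num = (p^2 + 7.9*p + 14.88) + (0.0625) = p^2 + 7.9*p + 14.9425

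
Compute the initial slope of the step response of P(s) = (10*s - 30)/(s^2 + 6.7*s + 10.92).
IVT: y'(0⁺) = lim_{s→∞} s²·Y(s) = lim_{s→∞} s·P(s).
deg(num) = 1, deg(den) = 2, relative degree = 1, so s·P(s) → (leading num)/(leading den) = 10/1 = 10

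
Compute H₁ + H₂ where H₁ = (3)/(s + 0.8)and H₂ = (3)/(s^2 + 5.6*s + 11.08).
Parallel: H = H₁ + H₂ = (n₁·d₂ + n₂·d₁)/(d₁·d₂).
n₁·d₂ = 3*s^2 + 16.8*s + 33.24. n₂·d₁ = 3*s + 2.4. Sum = 3*s^2 + 19.8*s + 35.64. d₁·d₂ = s^3 + 6.4*s^2 + 15.56*s + 8.864.
H(s) = (3*s^2 + 19.8*s + 35.64)/(s^3 + 6.4*s^2 + 15.56*s + 8.864)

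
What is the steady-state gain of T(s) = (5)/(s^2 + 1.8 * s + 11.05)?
DC gain = T(0) = num(0)/den(0) = 5/11.05 = 0.4525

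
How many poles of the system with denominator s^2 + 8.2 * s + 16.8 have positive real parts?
s^2 + 8.2*s + 16.8 = (s + 4.2)(s + 4). Poles: -4, -4.2. RHP poles (Re>0): 0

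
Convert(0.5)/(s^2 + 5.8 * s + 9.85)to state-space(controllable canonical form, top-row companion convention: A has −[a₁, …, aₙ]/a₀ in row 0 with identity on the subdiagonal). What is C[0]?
Reachable canonical form: C = numerator coefficients (right-aligned, zero-padded to length n).
num = 0.5, C = [[0, 0.5]].
C[0] = 0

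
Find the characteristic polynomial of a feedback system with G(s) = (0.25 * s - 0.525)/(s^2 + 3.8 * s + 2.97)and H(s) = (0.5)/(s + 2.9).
Characteristic poly = G_den * H_den + G_num * H_num = (s^3 + 6.7*s^2 + 13.99*s + 8.613) + (0.125*s - 0.2625) = s^3 + 6.7*s^2 + 14.115*s + 8.3505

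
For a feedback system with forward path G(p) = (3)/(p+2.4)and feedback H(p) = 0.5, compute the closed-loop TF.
Closed-loop T = G/(1+GH).
Numerator: G_num * H_den = 3.
Denominator: G_den * H_den + G_num * H_num = (p + 2.4) + (1.5) = p + 3.9.
T(p) = (3)/(p + 3.9)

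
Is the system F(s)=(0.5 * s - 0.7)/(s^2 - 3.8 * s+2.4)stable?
Denominator: s^2 - 3.8*s + 2.4 = (s - 0.8)(s - 3). Poles: 0.8, 3. All Re(p)<0: No (unstable)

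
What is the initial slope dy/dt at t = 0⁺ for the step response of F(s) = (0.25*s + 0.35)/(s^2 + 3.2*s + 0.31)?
IVT: y'(0⁺) = lim_{s→∞} s²·Y(s) = lim_{s→∞} s·F(s).
deg(num) = 1, deg(den) = 2, relative degree = 1, so s·F(s) → (leading num)/(leading den) = 0.25/1 = 0.25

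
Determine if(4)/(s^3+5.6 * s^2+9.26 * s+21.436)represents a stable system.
Denominator: s^3 + 5.6*s^2 + 9.26*s + 21.436 = (s + 4.6)(s^2 + s + 4.66). Poles: -0.5 + 2.1j, -0.5 - 2.1j, -4.6. All Re(p)<0: Yes (stable)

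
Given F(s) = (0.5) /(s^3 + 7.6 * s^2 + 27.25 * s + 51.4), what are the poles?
Set denominator = 0: s^3 + 7.6*s^2 + 27.25*s + 51.4 = (s + 4)(s^2 + 3.6*s + 12.85) = 0 → Poles: -1.8 + 3.1j, -1.8 - 3.1j, -4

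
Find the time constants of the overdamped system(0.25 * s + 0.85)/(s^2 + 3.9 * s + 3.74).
Overdamped: real poles at -1.7, -2.2. τ = -1/pole → τ₁ = 0.5882, τ₂ = 0.4545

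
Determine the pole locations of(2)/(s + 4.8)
Set denominator = 0: s + 4.8 = 0 → Poles: -4.8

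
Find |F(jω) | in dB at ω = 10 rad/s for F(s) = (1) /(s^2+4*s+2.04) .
Substitute s = j*10: F(j10) = -0.00874943 - 0.00357265j.
|F(j10)| = sqrt(Re² + Im²) = 0.009451.
20*log₁₀(0.009451) = -40.49 dB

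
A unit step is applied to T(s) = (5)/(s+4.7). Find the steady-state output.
FVT: lim_{t→∞} y(t) = lim_{s→0} s*Y(s) where Y(s) = T(s)/s.
= lim_{s→0} T(s) = T(0) = num(0)/den(0) = 5/4.7 = 1.064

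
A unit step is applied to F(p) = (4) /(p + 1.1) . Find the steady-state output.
FVT: lim_{t→∞} y(t) = lim_{p→0} p*Y(p) where Y(p) = F(p)/p.
= lim_{p→0} F(p) = F(0) = num(0)/den(0) = 4/1.1 = 3.636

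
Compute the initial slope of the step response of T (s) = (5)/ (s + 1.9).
IVT: y'(0⁺) = lim_{s→∞} s²·Y(s) = lim_{s→∞} s·T(s).
deg(num) = 0, deg(den) = 1, relative degree = 1, so s·T(s) → (leading num)/(leading den) = 5/1 = 5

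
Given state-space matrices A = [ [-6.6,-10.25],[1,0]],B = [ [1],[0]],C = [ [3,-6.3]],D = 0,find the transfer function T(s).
T(s) = C(sI - A)⁻¹B + D.
Characteristic polynomial det(sI - A) = s^2 + 6.6*s + 10.25.
Numerator from C·adj(sI-A)·B + D·det(sI-A) = 3*s - 6.3.
T(s) = (3*s - 6.3)/(s^2 + 6.6*s + 10.25)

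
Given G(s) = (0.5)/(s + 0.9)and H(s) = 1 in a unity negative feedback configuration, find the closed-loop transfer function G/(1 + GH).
Closed-loop T = G/(1+GH).
Numerator: G_num * H_den = 0.5.
Denominator: G_den * H_den + G_num * H_num = (s + 0.9) + (0.5) = s + 1.4.
T(s) = (0.5)/(s + 1.4)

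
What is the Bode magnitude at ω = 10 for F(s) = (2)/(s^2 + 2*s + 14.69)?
Substitute s = j*10: F(j10) = -0.0222225 - 0.00520983j.
|F(j10)| = sqrt(Re² + Im²) = 0.02283.
20*log₁₀(0.02283) = -32.83 dB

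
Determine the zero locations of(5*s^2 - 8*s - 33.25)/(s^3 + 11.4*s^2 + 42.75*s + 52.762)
Set numerator = 0: 5*s^2 - 8*s - 33.25 = 5*(s - 3.5)(s + 1.9) = 0 → Zeros: -1.9, 3.5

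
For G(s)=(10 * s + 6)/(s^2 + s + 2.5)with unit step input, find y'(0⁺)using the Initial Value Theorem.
IVT: y'(0⁺) = lim_{s→∞} s²·Y(s) = lim_{s→∞} s·G(s).
deg(num) = 1, deg(den) = 2, relative degree = 1, so s·G(s) → (leading num)/(leading den) = 10/1 = 10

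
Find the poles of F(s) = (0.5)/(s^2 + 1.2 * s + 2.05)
Set denominator = 0: s^2 + 1.2*s + 2.05 = 0 → Poles: -0.6 + 1.3j, -0.6 - 1.3j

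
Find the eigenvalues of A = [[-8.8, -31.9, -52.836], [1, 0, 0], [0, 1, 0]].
Eigenvalues solve det(λI - A) = 0.
Characteristic polynomial: λ^3 + 8.8*λ^2 + 31.9*λ + 52.836 = 0.
Factor: (λ + 4.2)(λ^2 + 4.6*λ + 12.58) = 0.
Roots: -2.3 + 2.7j, -2.3 - 2.7j, -4.2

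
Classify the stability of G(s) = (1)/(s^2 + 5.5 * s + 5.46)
Denominator: s^2 + 5.5*s + 5.46 = (s + 1.3)(s + 4.2). Poles: -1.3, -4.2. Stable (all poles in LHP)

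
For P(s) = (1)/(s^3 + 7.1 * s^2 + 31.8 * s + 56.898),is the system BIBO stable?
Denominator: s^3 + 7.1*s^2 + 31.8*s + 56.898 = (s + 2.9)(s^2 + 4.2*s + 19.62). Poles: -2.1 + 3.9j, -2.1 - 3.9j, -2.9. All Re(p)<0: Yes (stable)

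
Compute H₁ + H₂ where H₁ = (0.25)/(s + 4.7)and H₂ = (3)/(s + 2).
Parallel: H = H₁ + H₂ = (n₁·d₂ + n₂·d₁)/(d₁·d₂).
n₁·d₂ = 0.25*s + 0.5. n₂·d₁ = 3*s + 14.1. Sum = 3.25*s + 14.6. d₁·d₂ = s^2 + 6.7*s + 9.4.
H(s) = (3.25*s + 14.6)/(s^2 + 6.7*s + 9.4)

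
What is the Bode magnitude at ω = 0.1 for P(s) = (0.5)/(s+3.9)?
Substitute s = j*0.1: P(j0.1) = 0.128121 - 0.00328515j.
|P(j0.1)| = sqrt(Re² + Im²) = 0.1282.
20*log₁₀(0.1282) = -17.84 dB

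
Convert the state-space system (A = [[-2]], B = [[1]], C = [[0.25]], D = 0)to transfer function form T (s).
T(s) = C(sI - A)⁻¹B + D.
Characteristic polynomial det(sI - A) = s + 2.
Numerator from C·adj(sI-A)·B + D·det(sI-A) = 0.25.
T(s) = (0.25)/(s + 2)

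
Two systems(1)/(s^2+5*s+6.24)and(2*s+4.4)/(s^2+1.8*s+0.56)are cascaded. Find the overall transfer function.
Series: H = H₁ · H₂ = (n₁·n₂)/(d₁·d₂).
Num: n₁·n₂ = 2*s + 4.4. Den: d₁·d₂ = s^4 + 6.8*s^3 + 15.8*s^2 + 14.032*s + 3.4944.
H(s) = (2*s + 4.4)/(s^4 + 6.8*s^3 + 15.8*s^2 + 14.032*s + 3.4944)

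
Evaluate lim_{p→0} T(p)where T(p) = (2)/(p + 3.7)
DC gain = T(0) = num(0)/den(0) = 2/3.7 = 0.5405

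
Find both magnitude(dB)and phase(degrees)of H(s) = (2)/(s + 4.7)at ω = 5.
Substitute s = j*5: H(j5) = 0.199618 - 0.212359j.
|H| = 20*log₁₀(sqrt(Re²+Im²)) = -10.71 dB.
∠H = atan2(Im, Re) = -46.77°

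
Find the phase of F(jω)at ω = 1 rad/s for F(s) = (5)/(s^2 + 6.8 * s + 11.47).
Substitute s = j*1: F(j1) = 0.335876 - 0.218143j.
∠F(j1) = atan2(Im, Re) = atan2(-0.218143, 0.335876) = -33.00°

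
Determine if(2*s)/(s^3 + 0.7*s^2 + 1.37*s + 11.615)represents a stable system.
Denominator: s^3 + 0.7*s^2 + 1.37*s + 11.615 = (s + 2.3)(s^2 - 1.6*s + 5.05). Poles: -2.3, 0.8 + 2.1j, 0.8 - 2.1j. All Re(p)<0: No (unstable)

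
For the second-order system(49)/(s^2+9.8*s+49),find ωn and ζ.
Standard form: ωn²/(s²+2ζωn·s+ωn²).
const=49=ωn² → ωn=7, s coeff=9.8=2ζωn → ζ=0.7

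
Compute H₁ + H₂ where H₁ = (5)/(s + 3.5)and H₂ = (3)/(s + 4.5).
Parallel: H = H₁ + H₂ = (n₁·d₂ + n₂·d₁)/(d₁·d₂).
n₁·d₂ = 5*s + 22.5. n₂·d₁ = 3*s + 10.5. Sum = 8*s + 33. d₁·d₂ = s^2 + 8*s + 15.75.
H(s) = (8*s + 33)/(s^2 + 8*s + 15.75)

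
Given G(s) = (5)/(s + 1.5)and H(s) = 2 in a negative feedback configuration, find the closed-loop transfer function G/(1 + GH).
Closed-loop T = G/(1+GH).
Numerator: G_num * H_den = 5.
Denominator: G_den * H_den + G_num * H_num = (s + 1.5) + (10) = s + 11.5.
T(s) = (5)/(s + 11.5)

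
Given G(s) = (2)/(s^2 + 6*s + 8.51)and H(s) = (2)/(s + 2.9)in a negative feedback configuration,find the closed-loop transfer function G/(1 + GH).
Closed-loop T = G/(1+GH).
Numerator: G_num * H_den = 2*s + 5.8.
Denominator: G_den * H_den + G_num * H_num = (s^3 + 8.9*s^2 + 25.91*s + 24.679) + (4) = s^3 + 8.9*s^2 + 25.91*s + 28.679.
T(s) = (2*s + 5.8)/(s^3 + 8.9*s^2 + 25.91*s + 28.679)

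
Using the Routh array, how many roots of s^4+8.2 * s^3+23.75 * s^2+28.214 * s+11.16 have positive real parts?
Routh array:
s^4: [1, 23.75, 11.16]; s^3: [8.2, 28.214]; s^2: [20.3093, 11.16]; s^1: [23.7081]; s^0: [11.16]
First column: [1, 8.2, 20.3093, 23.7081, 11.16]. Sign changes = RHP roots = 0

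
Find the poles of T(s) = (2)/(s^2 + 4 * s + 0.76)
Set denominator = 0: s^2 + 4*s + 0.76 = (s + 3.8)(s + 0.2) = 0 → Poles: -0.2, -3.8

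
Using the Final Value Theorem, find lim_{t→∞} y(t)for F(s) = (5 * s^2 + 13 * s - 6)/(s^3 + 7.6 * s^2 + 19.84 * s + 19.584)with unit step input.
FVT: lim_{t→∞} y(t) = lim_{s→0} s*Y(s) where Y(s) = F(s)/s.
= lim_{s→0} F(s) = F(0) = num(0)/den(0) = -6/19.584 = -0.3064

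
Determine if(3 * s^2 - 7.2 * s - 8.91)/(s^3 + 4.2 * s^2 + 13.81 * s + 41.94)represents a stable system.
Denominator: s^3 + 4.2*s^2 + 13.81*s + 41.94 = (s + 3.6)(s^2 + 0.6*s + 11.65). Poles: -0.3 + 3.4j, -0.3 - 3.4j, -3.6. All Re(p)<0: Yes (stable)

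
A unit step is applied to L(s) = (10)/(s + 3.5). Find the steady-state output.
FVT: lim_{t→∞} y(t) = lim_{s→0} s*Y(s) where Y(s) = L(s)/s.
= lim_{s→0} L(s) = L(0) = num(0)/den(0) = 10/3.5 = 2.857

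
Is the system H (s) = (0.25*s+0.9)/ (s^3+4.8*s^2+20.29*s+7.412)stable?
Denominator: s^3 + 4.8*s^2 + 20.29*s + 7.412 = (s + 0.4)(s^2 + 4.4*s + 18.53). Poles: -0.4, -2.2 + 3.7j, -2.2 - 3.7j. All Re(p)<0: Yes (stable)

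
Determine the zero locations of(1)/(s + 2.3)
Numerator is a nonzero constant (1) → Zeros: none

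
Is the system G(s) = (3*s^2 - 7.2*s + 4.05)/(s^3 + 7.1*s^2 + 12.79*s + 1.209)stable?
Denominator: s^3 + 7.1*s^2 + 12.79*s + 1.209 = (s + 3.1)(s + 3.9)(s + 0.1). Poles: -0.1, -3.1, -3.9. All Re(p)<0: Yes (stable)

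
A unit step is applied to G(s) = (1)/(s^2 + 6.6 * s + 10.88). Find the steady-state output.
FVT: lim_{t→∞} y(t) = lim_{s→0} s*Y(s) where Y(s) = G(s)/s.
= lim_{s→0} G(s) = G(0) = num(0)/den(0) = 1/10.88 = 0.09191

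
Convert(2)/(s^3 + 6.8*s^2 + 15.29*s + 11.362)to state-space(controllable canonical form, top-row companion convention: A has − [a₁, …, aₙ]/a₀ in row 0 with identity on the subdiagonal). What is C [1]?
Reachable canonical form: C = numerator coefficients (right-aligned, zero-padded to length n).
num = 2, C = [[0, 0, 2]].
C[1] = 0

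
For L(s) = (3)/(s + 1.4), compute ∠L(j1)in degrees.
Substitute s = j*1: L(j1) = 1.41892 - 1.01351j.
∠L(j1) = atan2(Im, Re) = atan2(-1.01351, 1.41892) = -35.54°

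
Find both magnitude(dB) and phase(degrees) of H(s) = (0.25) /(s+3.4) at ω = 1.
Substitute s = j*1: H(j1) = 0.0676752 - 0.0199045j.
|H| = 20*log₁₀(sqrt(Re²+Im²)) = -23.03 dB.
∠H = atan2(Im, Re) = -16.39°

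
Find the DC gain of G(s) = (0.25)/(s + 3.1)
DC gain = G(0) = num(0)/den(0) = 0.25/3.1 = 0.08065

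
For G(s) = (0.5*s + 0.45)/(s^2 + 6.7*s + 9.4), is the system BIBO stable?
Denominator: s^2 + 6.7*s + 9.4 = (s + 2)(s + 4.7). Poles: -2, -4.7. All Re(p)<0: Yes (stable)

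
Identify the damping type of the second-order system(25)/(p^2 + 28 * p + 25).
Standard form: ωn²/(p²+2ζωn·p+ωn²) gives ωn=5, ζ=2.8.
Overdamped (ζ = 2.8 > 1)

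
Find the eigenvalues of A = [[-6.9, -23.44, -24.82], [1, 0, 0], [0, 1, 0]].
Eigenvalues solve det(λI - A) = 0.
Characteristic polynomial: λ^3 + 6.9*λ^2 + 23.44*λ + 24.82 = 0.
Factor: (λ + 1.7)(λ^2 + 5.2*λ + 14.6) = 0.
Roots: -1.7, -2.6 + 2.8j, -2.6 - 2.8j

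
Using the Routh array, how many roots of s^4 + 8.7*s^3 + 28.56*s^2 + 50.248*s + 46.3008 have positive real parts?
Routh array:
s^4: [1, 28.56, 46.3008]; s^3: [8.7, 50.248]; s^2: [22.7844, 46.3008]; s^1: [32.5685]; s^0: [46.3008]
First column: [1, 8.7, 22.7844, 32.5685, 46.3008]. Sign changes = RHP roots = 0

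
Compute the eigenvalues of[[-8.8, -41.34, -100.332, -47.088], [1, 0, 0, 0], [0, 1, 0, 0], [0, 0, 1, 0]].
Eigenvalues solve det(λI - A) = 0.
Characteristic polynomial: λ^4 + 8.8*λ^3 + 41.34*λ^2 + 100.332*λ + 47.088 = 0.
Factor: (λ + 0.6)(λ + 4)(λ^2 + 4.2*λ + 19.62) = 0.
Roots: -0.6, -2.1 + 3.9j, -2.1 - 3.9j, -4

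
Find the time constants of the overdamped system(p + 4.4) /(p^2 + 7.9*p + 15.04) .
Overdamped: real poles at -3.2, -4.7. τ = -1/pole → τ₁ = 0.3125, τ₂ = 0.2128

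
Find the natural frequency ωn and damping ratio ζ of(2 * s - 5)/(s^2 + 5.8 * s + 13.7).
Underdamped: complex pole -2.9 + 2.3j. ωn = |pole| = 3.701, ζ = -Re(pole)/ωn = 0.7835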